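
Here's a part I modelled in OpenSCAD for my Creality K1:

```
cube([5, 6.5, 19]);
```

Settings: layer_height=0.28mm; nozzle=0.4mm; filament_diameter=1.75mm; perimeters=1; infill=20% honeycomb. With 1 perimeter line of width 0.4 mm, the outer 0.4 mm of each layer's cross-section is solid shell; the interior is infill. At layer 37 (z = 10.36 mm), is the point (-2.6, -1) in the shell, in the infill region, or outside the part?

outside

At z = 10.36 mm: the 5×6.5 cube contributes its full rectangle. Overall, the cross-section is a single solid region. The nearest boundary edge runs (0.00, 0.00)→(5.00, 0.00); distance from the point to it = 2.79 mm. The point is not inside any of the regions above, so it lies outside the cross-section (2.79 mm from the nearest boundary).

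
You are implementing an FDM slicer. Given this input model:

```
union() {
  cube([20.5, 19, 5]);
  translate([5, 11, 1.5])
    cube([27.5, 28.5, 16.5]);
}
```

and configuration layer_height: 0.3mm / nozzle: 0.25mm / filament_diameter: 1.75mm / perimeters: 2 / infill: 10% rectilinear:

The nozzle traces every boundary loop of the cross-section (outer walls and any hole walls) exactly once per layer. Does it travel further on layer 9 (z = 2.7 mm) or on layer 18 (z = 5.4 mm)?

layer 9 (z = 2.7 mm)

Layer 9 (z = 2.7): the 20.5×19 cube contributes its full rectangle (perimeter 79.00 mm); the 27.5×28.5 cube at (5, 11) contributes its full rectangle (perimeter 112.00 mm); Combining (union): the regions partially overlap (shared area 124.00 mm²), so the edge portions inside another operand are dropped and the merged outline is re-measured after clipping — boundary = 144.00 mm. So its perimeter = 144.00 mm. Layer 18 (z = 5.4): the cube does not reach this height (z outside [0, 5]); the cube at (5, 11) (footprint 27.5×28.5) is included at this height (perimeter 112.00 mm); Combining (union): only the 27.5×28.5 cube at (5, 11) is present, so the union is just that shape — boundary = 112.00 mm. So its perimeter = 112.00 mm. Layer 9 is larger (144.00 vs 112.00 mm).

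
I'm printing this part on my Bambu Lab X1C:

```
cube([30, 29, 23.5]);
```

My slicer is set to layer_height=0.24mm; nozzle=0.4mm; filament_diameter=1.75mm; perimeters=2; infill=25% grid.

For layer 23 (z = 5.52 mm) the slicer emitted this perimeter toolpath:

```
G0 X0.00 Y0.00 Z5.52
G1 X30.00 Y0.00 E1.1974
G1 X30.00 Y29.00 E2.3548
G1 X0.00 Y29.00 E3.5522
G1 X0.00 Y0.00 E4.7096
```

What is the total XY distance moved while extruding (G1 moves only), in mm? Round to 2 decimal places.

Sum the Euclidean lengths of each G1 segment: total = 118.00 mm.

118.00 mm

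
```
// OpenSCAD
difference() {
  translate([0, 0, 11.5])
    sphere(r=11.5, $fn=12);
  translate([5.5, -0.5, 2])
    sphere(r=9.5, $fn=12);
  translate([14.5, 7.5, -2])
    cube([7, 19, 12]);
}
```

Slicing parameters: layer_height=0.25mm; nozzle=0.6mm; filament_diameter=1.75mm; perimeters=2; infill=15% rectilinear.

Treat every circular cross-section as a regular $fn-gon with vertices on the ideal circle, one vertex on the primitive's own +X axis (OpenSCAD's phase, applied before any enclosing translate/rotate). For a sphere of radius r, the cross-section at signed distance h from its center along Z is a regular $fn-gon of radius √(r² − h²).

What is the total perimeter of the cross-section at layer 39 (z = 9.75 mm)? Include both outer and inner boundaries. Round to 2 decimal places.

At z = 9.75 mm: the r=11.5 sphere slices to a regular 12-gon of circumradius 11.366 (√(r²−h²) with h=1.75 from center) (perimeter = 2·12·11.366·sin(180°/12) = 70.60 mm); the r=9.5 sphere at (5.5, -0.5) contributes a regular 12-gon of circumradius √(9.5²−7.75²) = 5.494 (perimeter = 2·12·5.494·sin(180°/12) = 34.13 mm); the 7×19 cube at (14.5, 7.5) contributes its full rectangle (perimeter 52.00 mm); After the difference (first − rest): starting from the r=11.5 sphere, the r=9.5 sphere at (5.5, -0.5) lies wholly inside it (removes its full 90.56 mm² and its 34.13 mm outline becomes a hole wall); the 7×19 cube at (14.5, 7.5) misses the remaining region (no effect) — boundary (outer + 1 inner loop) = 104.73 mm. Overall, the cross-section is one region with 1 hole. Total boundary length (outer + inner) = 104.73 mm.

104.73 mm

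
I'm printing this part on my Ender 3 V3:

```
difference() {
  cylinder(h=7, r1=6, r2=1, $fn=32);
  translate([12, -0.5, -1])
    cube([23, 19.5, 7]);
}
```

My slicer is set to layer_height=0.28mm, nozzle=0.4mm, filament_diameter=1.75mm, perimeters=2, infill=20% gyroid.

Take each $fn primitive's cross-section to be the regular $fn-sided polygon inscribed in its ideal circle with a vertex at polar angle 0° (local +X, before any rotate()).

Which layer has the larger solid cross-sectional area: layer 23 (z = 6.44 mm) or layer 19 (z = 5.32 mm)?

layer 19 (z = 5.32 mm)

Layer 23 (z = 6.44): the cone contributes a regular 32-gon of circumradius 1.400 (interpolated between r1=6 and r2=1 at t=0.920) (area = (32/2)·1.400²·sin(360°/32) = 6.12 mm²); the cube at (12, -0.5) does not reach this height (z outside [-1, 6]); Taking the first minus the rest: none of the subtracted shapes is present at this height, so the cone is unchanged — area = 6.12 mm². So its area = 6.12 mm². Layer 19 (z = 5.32): the cone: at t=0.760 of its height the radius interpolates to r₁+(r₂−r₁)t = 2.200, giving a regular 32-gon of that circumradius (area = (32/2)·2.200²·sin(360°/32) = 15.11 mm²); the 23×19.5 cube at (12, -0.5) contributes its full rectangle (area 448.50 mm²); Taking the first minus the rest: starting from the cone (15.11 mm²), the 23×19.5 cube at (12, -0.5) misses the remaining region (no effect) — area = 15.11 mm². So its area = 15.11 mm². Layer 19 is larger (15.11 vs 6.12 mm²).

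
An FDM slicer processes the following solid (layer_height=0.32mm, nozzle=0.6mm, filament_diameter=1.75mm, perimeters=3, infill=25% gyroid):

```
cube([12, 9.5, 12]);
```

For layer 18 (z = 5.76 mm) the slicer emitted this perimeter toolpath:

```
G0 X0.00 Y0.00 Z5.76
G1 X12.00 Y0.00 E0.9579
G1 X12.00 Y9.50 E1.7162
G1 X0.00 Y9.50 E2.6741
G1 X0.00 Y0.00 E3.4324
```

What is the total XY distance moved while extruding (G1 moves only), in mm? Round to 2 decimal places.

43.00 mm

Sum the Euclidean lengths of each G1 segment: total = 43.00 mm.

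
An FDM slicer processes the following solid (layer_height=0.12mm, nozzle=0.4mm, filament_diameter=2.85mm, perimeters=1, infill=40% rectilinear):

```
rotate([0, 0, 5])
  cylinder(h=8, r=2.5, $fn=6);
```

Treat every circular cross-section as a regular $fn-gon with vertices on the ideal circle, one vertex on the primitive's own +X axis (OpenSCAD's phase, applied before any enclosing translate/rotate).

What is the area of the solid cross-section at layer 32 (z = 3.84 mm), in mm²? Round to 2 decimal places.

16.24 mm²

At z = 3.84 mm: the r=2.5 cylinder contributes a regular 6-gon of circumradius 2.5 (area = (6/2)·2.500²·sin(360°/6) = 16.24 mm²); (whole slice rotated 5° about Z — lengths, areas and connectivity unchanged). Overall, the cross-section is a single solid region. Net area = 16.24 mm².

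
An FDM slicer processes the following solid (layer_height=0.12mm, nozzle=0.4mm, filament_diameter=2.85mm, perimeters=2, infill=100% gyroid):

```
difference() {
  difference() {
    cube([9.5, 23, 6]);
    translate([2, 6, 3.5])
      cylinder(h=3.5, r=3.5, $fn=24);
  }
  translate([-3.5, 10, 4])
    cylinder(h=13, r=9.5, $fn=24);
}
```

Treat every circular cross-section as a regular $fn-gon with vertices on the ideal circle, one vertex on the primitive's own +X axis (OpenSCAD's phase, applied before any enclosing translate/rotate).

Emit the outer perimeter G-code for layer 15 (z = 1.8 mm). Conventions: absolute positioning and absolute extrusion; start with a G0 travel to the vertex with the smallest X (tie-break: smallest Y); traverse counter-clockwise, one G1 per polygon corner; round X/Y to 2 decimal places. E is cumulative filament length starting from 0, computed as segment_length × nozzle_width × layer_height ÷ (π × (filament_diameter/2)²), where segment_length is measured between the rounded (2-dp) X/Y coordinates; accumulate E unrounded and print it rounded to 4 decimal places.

At z = 1.8 mm: the 9.5×23 cube contributes its full rectangle; the cylinder at (2, 6) is not intersected at this z (z outside [3.5, 7]); After the difference (first − rest): none of the subtracted shapes is present at this height, so the 9.5×23 cube is unchanged — 1 connected region; the cylinder at (-3.5, 10) is absent (z outside [4, 17]); Subtracting the remaining from the first: none of the subtracted shapes is present at this height, so that combined region is unchanged — 1 connected region. The outline is a single polygon with 4 vertices. Extrusion per mm of travel: 0.4 × 0.12 / (π × 1.425²) = 0.007524. Accumulating E over each segment gives final E = 0.4891.

G0 X0.00 Y0.00 Z1.80
G1 X9.50 Y0.00 E0.0715
G1 X9.50 Y23.00 E0.2445
G1 X0.00 Y23.00 E0.3160
G1 X0.00 Y0.00 E0.4891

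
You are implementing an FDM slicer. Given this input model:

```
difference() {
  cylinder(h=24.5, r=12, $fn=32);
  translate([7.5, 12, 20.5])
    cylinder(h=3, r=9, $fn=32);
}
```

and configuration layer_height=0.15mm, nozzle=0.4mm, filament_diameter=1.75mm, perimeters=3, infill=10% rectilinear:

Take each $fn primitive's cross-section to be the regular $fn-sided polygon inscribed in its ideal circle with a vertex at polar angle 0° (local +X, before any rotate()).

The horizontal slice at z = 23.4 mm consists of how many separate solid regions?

1

At z = 23.4 mm: the cylinder: section is a regular 32-gon, circumradius r=12; the r=9 cylinder at (7.5, 12) contributes a regular 32-gon of circumradius 9; After the difference (first − rest): starting from the r=12 cylinder, the r=9 cylinder at (7.5, 12) partially overlaps it — only the 71.19 mm² overlap (of its 252.84 mm²) is removed, clipping the outline — 1 connected region. The result has 1 disconnected region.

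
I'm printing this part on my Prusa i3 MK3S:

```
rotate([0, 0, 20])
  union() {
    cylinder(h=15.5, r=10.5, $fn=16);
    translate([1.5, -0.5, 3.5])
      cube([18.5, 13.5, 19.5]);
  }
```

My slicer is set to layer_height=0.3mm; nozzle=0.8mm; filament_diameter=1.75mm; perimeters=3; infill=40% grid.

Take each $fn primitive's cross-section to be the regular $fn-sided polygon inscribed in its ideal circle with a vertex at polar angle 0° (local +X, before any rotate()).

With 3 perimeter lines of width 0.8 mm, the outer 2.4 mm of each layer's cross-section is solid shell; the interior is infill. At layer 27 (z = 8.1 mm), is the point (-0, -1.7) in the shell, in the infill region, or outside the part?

At z = 8.1 mm: the r=10.5 cylinder gives a regular 16-gon of circumradius 10.5 (constant along its height); the cube at (1.5, -0.5) (footprint 18.5×13.5) is included at this height; Combining (union): the regions partially overlap (shared area 73.33 mm²), so overlapping operands fuse into one piece — 1 connected region; (rotated 20° about Z; rotation is an isometry so areas/perimeters/island counts are preserved). Overall, the cross-section is a single solid region. Undo the 20° rotation: the query point maps to (-0.581, -1.597) in the un-rotated model frame. The nearest boundary edge runs (-0.00, -10.50)→(-4.02, -9.70); distance from the point to it = 8.62 mm. The point is inside the cross-section and 8.62 mm from the nearest boundary — more than the 2.4 mm shell width (3 × 0.8), so it's in the infill interior.

infill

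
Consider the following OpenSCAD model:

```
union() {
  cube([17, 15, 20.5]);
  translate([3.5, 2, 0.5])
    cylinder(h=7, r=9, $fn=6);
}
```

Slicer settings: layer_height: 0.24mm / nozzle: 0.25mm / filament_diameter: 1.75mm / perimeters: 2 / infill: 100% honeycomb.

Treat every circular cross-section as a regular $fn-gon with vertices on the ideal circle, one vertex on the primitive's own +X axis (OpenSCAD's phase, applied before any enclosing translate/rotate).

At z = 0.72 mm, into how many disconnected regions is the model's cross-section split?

1

At z = 0.72 mm: the cube (footprint 17×15) is included at this height; the r=9 cylinder at (3.5, 2) contributes a regular 6-gon of circumradius 9; Combining (union): the regions partially overlap (shared area 103.74 mm²), so overlapping operands fuse into one piece — 1 connected region. The result has 1 disconnected region.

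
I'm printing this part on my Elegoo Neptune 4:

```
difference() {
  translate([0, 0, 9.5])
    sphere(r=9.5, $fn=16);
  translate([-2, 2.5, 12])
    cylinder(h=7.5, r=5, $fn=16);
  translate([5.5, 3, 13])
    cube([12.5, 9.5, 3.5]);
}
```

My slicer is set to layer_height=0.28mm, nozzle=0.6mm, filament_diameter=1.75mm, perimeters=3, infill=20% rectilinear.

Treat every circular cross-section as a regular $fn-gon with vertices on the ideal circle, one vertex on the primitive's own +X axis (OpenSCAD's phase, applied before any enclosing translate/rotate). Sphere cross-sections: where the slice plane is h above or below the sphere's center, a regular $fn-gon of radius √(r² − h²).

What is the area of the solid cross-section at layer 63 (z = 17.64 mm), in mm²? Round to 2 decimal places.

29.20 mm²

At z = 17.64 mm: the r=9.5 sphere contributes a regular 16-gon of circumradius √(9.5²−8.14²) = 4.898 (area = (16/2)·4.898²·sin(360°/16) = 73.45 mm²); the r=5 cylinder at (-2, 2.5) contributes a regular 16-gon of circumradius 5 (area = (16/2)·5.000²·sin(360°/16) = 76.54 mm²); the cube at (5.5, 3) is not intersected at this z (z outside [13, 16.5]); After the difference (first − rest): starting from the r=9.5 sphere (73.45 mm²), the r=5 cylinder at (-2, 2.5) partially overlaps it — only the 44.25 mm² overlap (of its 76.54 mm²) is removed, clipping the outline — area = 29.20 mm². Overall, the cross-section is a single solid region. Net area = 29.20 mm².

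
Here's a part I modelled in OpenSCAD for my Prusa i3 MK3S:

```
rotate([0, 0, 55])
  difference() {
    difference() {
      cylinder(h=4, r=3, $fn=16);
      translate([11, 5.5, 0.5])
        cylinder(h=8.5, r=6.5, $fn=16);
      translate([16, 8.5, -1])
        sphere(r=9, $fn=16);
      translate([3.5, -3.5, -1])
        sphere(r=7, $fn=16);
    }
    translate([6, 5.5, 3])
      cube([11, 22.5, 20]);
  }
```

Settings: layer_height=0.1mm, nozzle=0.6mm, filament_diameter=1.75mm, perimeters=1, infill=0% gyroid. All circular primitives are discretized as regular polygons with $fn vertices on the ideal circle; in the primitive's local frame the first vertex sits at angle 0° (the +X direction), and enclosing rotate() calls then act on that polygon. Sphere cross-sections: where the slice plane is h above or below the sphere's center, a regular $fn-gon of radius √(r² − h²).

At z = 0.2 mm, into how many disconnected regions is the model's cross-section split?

At z = 0.2 mm: the r=3 cylinder contributes a regular 16-gon of circumradius 3; the cylinder at (11, 5.5) is absent (z outside [0.5, 9]); the r=9 sphere at (16, 8.5) contributes a regular 16-gon of circumradius √(9²−1.2²) = 8.920; the r=7 sphere at (3.5, -3.5) contributes a regular 16-gon of circumradius √(7²−1.2²) = 6.896; After the difference (first − rest): starting from the r=3 cylinder, the r=9 sphere at (16, 8.5) misses the remaining region (no effect); the r=7 sphere at (3.5, -3.5) partially overlaps it — only the 23.25 mm² overlap (of its 145.60 mm²) is removed, clipping the outline — 1 connected region; the cube at (6, 5.5) is not intersected at this z (z outside [3, 23]); After the difference (first − rest): none of the subtracted shapes is present at this height, so that combined region is unchanged — 1 connected region; (rotated 55° about Z; rotation is an isometry so areas/perimeters/island counts are preserved). The result has 1 disconnected region.

1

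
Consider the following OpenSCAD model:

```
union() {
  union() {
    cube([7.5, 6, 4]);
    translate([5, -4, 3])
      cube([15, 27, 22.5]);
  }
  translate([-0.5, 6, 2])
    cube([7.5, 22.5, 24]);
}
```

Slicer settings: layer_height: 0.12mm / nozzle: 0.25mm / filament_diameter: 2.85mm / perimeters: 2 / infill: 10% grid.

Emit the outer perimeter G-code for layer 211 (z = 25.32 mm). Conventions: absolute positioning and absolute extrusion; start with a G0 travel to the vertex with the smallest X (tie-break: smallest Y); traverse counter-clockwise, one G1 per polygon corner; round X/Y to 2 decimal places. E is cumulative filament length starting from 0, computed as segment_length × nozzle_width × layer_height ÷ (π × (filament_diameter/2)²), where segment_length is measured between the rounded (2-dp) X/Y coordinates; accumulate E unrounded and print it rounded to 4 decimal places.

G0 X-0.50 Y6.00 Z25.32
G1 X5.00 Y6.00 E0.0259
G1 X5.00 Y-4.00 E0.0729
G1 X20.00 Y-4.00 E0.1434
G1 X20.00 Y23.00 E0.2704
G1 X7.00 Y23.00 E0.3315
G1 X7.00 Y28.50 E0.3574
G1 X-0.50 Y28.50 E0.3927
G1 X-0.50 Y6.00 E0.4985

At z = 25.32 mm: the cube does not reach this height (z outside [0, 4]); the 15×27 cube at (5, -4) contributes its full rectangle; Taking the union: only the 15×27 cube at (5, -4) is present, so the union is just that shape — 1 connected region; the 7.5×22.5 cube at (-0.5, 6) contributes its full rectangle; Combining (union): the regions partially overlap (shared area 34.00 mm²), so overlapping operands fuse into one piece — 1 connected region. The outline is a single polygon with 8 vertices. Extrusion per mm of travel: 0.25 × 0.12 / (π × 1.425²) = 0.004703. Accumulating E over each segment gives final E = 0.4985.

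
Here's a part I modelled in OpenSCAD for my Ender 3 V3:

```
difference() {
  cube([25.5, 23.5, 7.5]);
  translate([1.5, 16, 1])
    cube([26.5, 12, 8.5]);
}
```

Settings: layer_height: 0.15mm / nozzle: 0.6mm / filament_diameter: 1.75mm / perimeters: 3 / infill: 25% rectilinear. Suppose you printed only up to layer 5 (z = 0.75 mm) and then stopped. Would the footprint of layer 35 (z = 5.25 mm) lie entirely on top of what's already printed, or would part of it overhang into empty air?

entirely on top

Compare the two slices. At z = 0.75: the cube is present — its section is the full 25.5×23.5 rectangle (area 599.25 mm²); the cube at (1.5, 16) is absent (z outside [1, 9.5]); Subtracting the remaining from the first: none of the subtracted shapes is present at this height, so the 25.5×23.5 cube is unchanged — area = 599.25 mm². At z = 5.25: the cube (footprint 25.5×23.5) is included at this height (area 599.25 mm²); the 26.5×12 cube at (1.5, 16) contributes its full rectangle (area 318.00 mm²); Subtracting the remaining from the first: starting from the 25.5×23.5 cube (599.25 mm²), the 26.5×12 cube at (1.5, 16) partially overlaps it — only the 180.00 mm² overlap (of its 318.00 mm²) is removed, clipping the outline — area = 419.25 mm². Checking containment: the cross-section at z = 5.25 is a subset of the cross-section at z = 0.75.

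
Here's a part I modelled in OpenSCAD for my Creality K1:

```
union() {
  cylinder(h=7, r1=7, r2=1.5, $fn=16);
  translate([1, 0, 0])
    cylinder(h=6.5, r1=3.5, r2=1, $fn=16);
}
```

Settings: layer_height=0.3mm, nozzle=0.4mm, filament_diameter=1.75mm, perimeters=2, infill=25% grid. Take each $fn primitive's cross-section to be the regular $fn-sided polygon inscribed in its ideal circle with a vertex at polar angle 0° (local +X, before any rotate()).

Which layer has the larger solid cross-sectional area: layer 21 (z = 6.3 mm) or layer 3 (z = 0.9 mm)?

Layer 21 (z = 6.3): the cone contributes a regular 16-gon of circumradius 2.050 (interpolated between r1=7 and r2=1.5 at t=0.900) (area = (16/2)·2.050²·sin(360°/16) = 12.87 mm²); the cone at (1, 0): at t=0.969 of its height the radius interpolates to r₁+(r₂−r₁)t = 1.077, giving a regular 16-gon of that circumradius (area = (16/2)·1.077²·sin(360°/16) = 3.55 mm²); Merging all regions: the regions partially overlap — summed areas 16.42 mm² minus the doubly-counted overlap 3.53 mm² gives 12.89 mm² — area = 12.89 mm². So its area = 12.89 mm². Layer 3 (z = 0.9): the cone (r1=7→r2=1.5) has section circumradius 6.293 here — a regular 16-gon (area = (16/2)·6.293²·sin(360°/16) = 121.23 mm²); the cone at (1, 0) (r1=3.5→r2=1) has section circumradius 3.154 here — a regular 16-gon (area = (16/2)·3.154²·sin(360°/16) = 30.45 mm²); Merging all regions: the cone at (1, 0) lies entirely inside the cone, so the union is just the cone — area = 121.23 mm². So its area = 121.23 mm². Layer 3 is larger (121.23 vs 12.89 mm²).

layer 3 (z = 0.9 mm)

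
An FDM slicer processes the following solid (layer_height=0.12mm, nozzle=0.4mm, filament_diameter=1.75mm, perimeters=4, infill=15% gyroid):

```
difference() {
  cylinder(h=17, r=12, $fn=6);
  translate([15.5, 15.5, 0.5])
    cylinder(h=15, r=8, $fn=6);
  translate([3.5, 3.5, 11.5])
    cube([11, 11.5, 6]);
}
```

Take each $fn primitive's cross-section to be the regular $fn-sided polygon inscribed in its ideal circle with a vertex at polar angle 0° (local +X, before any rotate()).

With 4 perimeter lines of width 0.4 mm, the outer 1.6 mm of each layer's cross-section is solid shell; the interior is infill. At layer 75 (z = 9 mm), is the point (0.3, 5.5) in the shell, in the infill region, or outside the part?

infill

At z = 9 mm: the r=12 cylinder gives a regular 6-gon of circumradius 12 (constant along its height); the r=8 cylinder at (15.5, 15.5) contributes a regular 6-gon of circumradius 8; the cube at (3.5, 3.5) is not intersected at this z (z outside [11.5, 17.5]); After the difference (first − rest): starting from the r=12 cylinder, the r=8 cylinder at (15.5, 15.5) misses the remaining region (no effect) — 1 connected region. Overall, the cross-section is a single solid region. The nearest boundary edge runs (-6.00, 10.39)→(6.00, 10.39); distance from the point to it = 4.89 mm. The point is inside the cross-section and 4.89 mm from the nearest boundary — more than the 1.6 mm shell width (4 × 0.4), so it's in the infill interior.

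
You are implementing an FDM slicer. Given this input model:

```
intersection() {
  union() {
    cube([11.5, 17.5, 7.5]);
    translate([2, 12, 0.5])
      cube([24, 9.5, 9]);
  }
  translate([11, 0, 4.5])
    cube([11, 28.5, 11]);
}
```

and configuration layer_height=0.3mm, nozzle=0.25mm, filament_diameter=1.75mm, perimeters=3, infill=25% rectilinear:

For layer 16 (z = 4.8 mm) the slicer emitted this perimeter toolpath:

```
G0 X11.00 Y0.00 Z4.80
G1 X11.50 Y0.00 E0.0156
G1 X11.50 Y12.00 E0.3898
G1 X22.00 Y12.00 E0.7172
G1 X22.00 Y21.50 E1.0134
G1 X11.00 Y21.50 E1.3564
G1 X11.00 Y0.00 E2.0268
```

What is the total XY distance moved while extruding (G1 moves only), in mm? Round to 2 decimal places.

65.00 mm

Sum the Euclidean lengths of each G1 segment: total = 65.00 mm.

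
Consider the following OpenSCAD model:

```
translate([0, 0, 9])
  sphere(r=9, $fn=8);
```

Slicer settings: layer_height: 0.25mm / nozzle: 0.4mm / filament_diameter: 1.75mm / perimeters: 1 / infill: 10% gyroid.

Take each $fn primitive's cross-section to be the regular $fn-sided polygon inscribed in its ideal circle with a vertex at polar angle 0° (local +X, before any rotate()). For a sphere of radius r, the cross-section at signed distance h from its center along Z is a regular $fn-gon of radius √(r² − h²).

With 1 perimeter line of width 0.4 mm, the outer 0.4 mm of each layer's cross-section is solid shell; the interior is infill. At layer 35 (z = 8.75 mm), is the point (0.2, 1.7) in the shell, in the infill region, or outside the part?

infill

At z = 8.75 mm: the r=9 sphere slices to a regular 8-gon of circumradius 8.997 (√(r²−h²) with h=0.25 from center). Overall, the cross-section is a single solid region. The nearest boundary edge runs (6.36, 6.36)→(0.00, 9.00); distance from the point to it = 6.66 mm. The point is inside the cross-section and 6.66 mm from the nearest boundary — more than the 0.4 mm shell width (1 × 0.4), so it's in the infill interior.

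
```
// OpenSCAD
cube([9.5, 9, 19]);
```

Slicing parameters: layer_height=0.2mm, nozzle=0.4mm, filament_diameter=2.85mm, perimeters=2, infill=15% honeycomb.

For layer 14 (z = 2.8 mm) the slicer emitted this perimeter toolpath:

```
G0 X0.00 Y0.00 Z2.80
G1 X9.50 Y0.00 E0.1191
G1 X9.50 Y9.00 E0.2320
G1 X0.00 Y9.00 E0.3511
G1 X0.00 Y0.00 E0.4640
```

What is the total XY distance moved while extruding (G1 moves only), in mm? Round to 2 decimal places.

Sum the Euclidean lengths of each G1 segment: total = 37.00 mm.

37.00 mm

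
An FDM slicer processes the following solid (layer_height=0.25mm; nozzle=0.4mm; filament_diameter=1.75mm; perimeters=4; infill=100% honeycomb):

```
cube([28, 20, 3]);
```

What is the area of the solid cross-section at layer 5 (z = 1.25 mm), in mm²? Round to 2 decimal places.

560.00 mm²

At z = 1.25 mm: the cube is present — its section is the full 28×20 rectangle (area 560.00 mm²). Overall, the cross-section is a single solid region. Net area = 560.00 mm².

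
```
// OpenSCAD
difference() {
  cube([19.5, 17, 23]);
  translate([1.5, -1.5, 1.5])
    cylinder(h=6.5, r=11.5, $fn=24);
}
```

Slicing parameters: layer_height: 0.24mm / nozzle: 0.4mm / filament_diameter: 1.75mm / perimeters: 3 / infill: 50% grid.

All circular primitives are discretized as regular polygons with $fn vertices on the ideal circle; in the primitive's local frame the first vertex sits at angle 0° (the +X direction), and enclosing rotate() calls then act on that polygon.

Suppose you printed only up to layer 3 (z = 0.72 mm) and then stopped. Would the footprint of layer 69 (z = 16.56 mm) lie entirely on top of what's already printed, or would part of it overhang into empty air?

Compare the two slices. At z = 0.72: the cube (footprint 19.5×17) is included at this height (area 331.50 mm²); the cylinder at (1.5, -1.5) is not intersected at this z (z outside [1.5, 8]); Subtracting the remaining from the first: none of the subtracted shapes is present at this height, so the 19.5×17 cube is unchanged — area = 331.50 mm². At z = 16.56: the cube is present — its section is the full 19.5×17 rectangle (area 331.50 mm²); the cylinder at (1.5, -1.5) does not reach this height (z outside [1.5, 8]); After the difference (first − rest): none of the subtracted shapes is present at this height, so the 19.5×17 cube is unchanged — area = 331.50 mm². Checking containment: the cross-section at z = 16.56 is a subset of the cross-section at z = 0.72.

entirely on top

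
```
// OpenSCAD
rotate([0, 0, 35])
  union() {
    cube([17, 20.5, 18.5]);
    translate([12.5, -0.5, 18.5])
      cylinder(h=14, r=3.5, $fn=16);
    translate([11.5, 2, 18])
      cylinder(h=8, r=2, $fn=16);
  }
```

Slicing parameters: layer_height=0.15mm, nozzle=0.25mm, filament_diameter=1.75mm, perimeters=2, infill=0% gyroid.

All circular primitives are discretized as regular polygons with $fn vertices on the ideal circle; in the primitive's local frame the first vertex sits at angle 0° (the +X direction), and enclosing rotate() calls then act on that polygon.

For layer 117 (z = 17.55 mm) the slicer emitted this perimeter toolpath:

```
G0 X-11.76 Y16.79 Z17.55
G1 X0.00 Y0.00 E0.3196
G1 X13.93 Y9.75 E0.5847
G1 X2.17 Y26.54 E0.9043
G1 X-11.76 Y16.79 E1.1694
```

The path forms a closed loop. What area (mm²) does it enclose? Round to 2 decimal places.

348.54 mm²

Apply the shoelace formula to the sequence of (X, Y) vertices; enclosed area = 348.54 mm².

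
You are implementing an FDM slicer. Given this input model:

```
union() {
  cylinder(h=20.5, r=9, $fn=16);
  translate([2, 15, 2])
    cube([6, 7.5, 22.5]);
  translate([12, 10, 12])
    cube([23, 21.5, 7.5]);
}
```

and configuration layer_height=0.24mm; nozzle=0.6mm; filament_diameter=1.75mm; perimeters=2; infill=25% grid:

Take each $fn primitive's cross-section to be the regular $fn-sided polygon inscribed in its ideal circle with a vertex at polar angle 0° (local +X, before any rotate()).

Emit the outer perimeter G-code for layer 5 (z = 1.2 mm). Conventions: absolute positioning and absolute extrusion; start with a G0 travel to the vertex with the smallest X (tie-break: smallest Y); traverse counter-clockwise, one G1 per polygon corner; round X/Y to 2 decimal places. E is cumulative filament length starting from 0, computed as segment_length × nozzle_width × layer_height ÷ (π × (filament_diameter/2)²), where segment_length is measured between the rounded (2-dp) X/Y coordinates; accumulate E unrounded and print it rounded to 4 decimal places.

G0 X-9.00 Y0.00 Z1.20
G1 X-8.31 Y-3.44 E0.2100
G1 X-6.36 Y-6.36 E0.4203
G1 X-3.44 Y-8.31 E0.6305
G1 X0.00 Y-9.00 E0.8405
G1 X3.44 Y-8.31 E1.0506
G1 X6.36 Y-6.36 E1.2608
G1 X8.31 Y-3.44 E1.4710
G1 X9.00 Y0.00 E1.6810
G1 X8.31 Y3.44 E1.8911
G1 X6.36 Y6.36 E2.1013
G1 X3.44 Y8.31 E2.3115
G1 X0.00 Y9.00 E2.5216
G1 X-3.44 Y8.31 E2.7316
G1 X-6.36 Y6.36 E2.9418
G1 X-8.31 Y3.44 E3.1520
G1 X-9.00 Y0.00 E3.3621

At z = 1.2 mm: the r=9 cylinder gives a regular 16-gon of circumradius 9 (constant along its height); the cube at (2, 15) does not reach this height (z outside [2, 24.5]); the cube at (12, 10) is absent (z outside [12, 19.5]); Taking the union: only the r=9 cylinder is present, so the union is just that shape — 1 connected region. The outline is a single polygon with 16 vertices. Extrusion per mm of travel: 0.6 × 0.24 / (π × 0.875²) = 0.059868. Accumulating E over each segment gives final E = 3.3621.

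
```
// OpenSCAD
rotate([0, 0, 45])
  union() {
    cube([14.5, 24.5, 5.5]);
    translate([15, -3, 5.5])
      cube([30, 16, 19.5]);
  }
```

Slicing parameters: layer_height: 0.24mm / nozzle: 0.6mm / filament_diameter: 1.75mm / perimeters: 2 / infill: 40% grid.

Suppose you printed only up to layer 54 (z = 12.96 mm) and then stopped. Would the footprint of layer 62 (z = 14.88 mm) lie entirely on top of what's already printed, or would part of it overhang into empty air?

entirely on top

Compare the two slices. At z = 12.96: the cube is not intersected at this z (z outside [0, 5.5]); the cube at (15, -3) (footprint 30×16) is included at this height (area 480.00 mm²); Merging all regions: only the 30×16 cube at (15, -3) is present, so the union is just that shape — area = 480.00 mm²; (whole slice rotated 45° about Z — lengths, areas and connectivity unchanged). At z = 14.88: the cube is not intersected at this z (z outside [0, 5.5]); the 30×16 cube at (15, -3) contributes its full rectangle (area 480.00 mm²); Combining (union): only the 30×16 cube at (15, -3) is present, so the union is just that shape — area = 480.00 mm²; (whole slice rotated 45° about Z — lengths, areas and connectivity unchanged). Checking containment: the cross-section at z = 14.88 is a subset of the cross-section at z = 12.96.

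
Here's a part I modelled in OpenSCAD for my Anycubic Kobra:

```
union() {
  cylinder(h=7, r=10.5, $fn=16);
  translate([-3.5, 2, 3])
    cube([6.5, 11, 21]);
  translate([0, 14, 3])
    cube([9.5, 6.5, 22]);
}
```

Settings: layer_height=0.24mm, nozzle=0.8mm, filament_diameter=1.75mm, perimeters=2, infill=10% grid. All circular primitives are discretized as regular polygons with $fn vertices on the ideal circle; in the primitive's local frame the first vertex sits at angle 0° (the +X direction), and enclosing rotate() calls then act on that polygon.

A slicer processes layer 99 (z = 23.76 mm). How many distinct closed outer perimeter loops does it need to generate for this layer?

2

At z = 23.76 mm: the cylinder is absent (z outside [0, 7]); the 6.5×11 cube at (-3.5, 2) contributes its full rectangle; the cube at (0, 14) (footprint 9.5×6.5) is included at this height; Merging all regions: the 2 present regions are separate (no shared area or edge), so areas and boundary lengths simply add and each stays a separate island — 2 connected regions. The result has 2 disconnected regions.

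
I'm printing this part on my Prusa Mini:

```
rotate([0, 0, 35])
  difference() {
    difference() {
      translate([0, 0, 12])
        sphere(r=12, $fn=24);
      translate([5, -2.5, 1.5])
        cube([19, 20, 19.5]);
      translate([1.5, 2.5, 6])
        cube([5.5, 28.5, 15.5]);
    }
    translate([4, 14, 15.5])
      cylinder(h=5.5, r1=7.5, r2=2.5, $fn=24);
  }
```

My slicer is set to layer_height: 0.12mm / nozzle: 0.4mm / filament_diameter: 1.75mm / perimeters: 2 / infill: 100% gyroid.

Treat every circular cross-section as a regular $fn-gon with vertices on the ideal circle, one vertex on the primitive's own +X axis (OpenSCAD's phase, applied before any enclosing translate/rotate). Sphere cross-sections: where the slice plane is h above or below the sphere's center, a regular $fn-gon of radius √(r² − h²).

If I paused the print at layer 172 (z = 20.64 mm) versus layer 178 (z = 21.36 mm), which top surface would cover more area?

Layer 172 (z = 20.64): the sphere: section is a regular 24-gon, circumradius = √(r²−h²) = √(12²−8.64²) = 8.328 (area = (24/2)·8.328²·sin(360°/24) = 215.39 mm²); the cube at (5, -2.5) is present — its section is the full 19×20 rectangle (area 380.00 mm²); the cube at (1.5, 2.5) (footprint 5.5×28.5) is included at this height (area 156.75 mm²); Taking the first minus the rest: starting from the r=12 sphere (215.39 mm²), the 19×20 cube at (5, -2.5) partially overlaps it — only the 23.01 mm² overlap (of its 380.00 mm²) is removed, clipping the outline; the 5.5×28.5 cube at (1.5, 2.5) partially overlaps it — only the 17.63 mm² overlap (of its 156.75 mm²) is removed, clipping the outline — area = 174.75 mm²; the cone at (4, 14) (r1=7.5→r2=2.5) has section circumradius 2.827 here — a regular 24-gon (area = (24/2)·2.827²·sin(360°/24) = 24.83 mm²); Subtracting the remaining from the first: starting from the result so far (174.75 mm²), the cone at (4, 14) misses the remaining region (no effect) — area = 174.75 mm²; (rotated 35° about Z; rotation is an isometry so areas/perimeters/island counts are preserved). So its area = 174.75 mm². Layer 178 (z = 21.36): the r=12 sphere contributes a regular 24-gon of circumradius √(12²−9.36²) = 7.509 (area = (24/2)·7.509²·sin(360°/24) = 175.14 mm²); the cube at (5, -2.5) is absent (z outside [1.5, 21]); the cube at (1.5, 2.5) (footprint 5.5×28.5) is included at this height (area 156.75 mm²); After the difference (first − rest): starting from the r=12 sphere (175.14 mm²), the 5.5×28.5 cube at (1.5, 2.5) partially overlaps it — only the 18.10 mm² overlap (of its 156.75 mm²) is removed, clipping the outline — area = 157.04 mm²; the cone at (4, 14) does not reach this height (z outside [15.5, 21]); Taking the first minus the rest: none of the subtracted shapes is present at this height, so the result so far is unchanged — area = 157.04 mm²; (whole slice rotated 35° about Z — lengths, areas and connectivity unchanged). So its area = 157.04 mm². Layer 172 is larger (174.75 vs 157.04 mm²).

layer 172 (z = 20.64 mm)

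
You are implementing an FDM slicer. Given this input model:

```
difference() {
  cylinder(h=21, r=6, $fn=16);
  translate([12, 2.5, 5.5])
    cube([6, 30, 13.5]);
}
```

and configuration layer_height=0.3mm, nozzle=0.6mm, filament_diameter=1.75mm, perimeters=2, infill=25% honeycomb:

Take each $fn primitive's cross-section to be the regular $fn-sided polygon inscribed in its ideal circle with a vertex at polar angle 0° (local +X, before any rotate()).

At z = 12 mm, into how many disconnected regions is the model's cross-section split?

At z = 12 mm: the cylinder: section is a regular 16-gon, circumradius r=6; the 6×30 cube at (12, 2.5) contributes its full rectangle; Taking the first minus the rest: starting from the r=6 cylinder, the 6×30 cube at (12, 2.5) misses the remaining region (no effect) — 1 connected region. The result has 1 disconnected region.

1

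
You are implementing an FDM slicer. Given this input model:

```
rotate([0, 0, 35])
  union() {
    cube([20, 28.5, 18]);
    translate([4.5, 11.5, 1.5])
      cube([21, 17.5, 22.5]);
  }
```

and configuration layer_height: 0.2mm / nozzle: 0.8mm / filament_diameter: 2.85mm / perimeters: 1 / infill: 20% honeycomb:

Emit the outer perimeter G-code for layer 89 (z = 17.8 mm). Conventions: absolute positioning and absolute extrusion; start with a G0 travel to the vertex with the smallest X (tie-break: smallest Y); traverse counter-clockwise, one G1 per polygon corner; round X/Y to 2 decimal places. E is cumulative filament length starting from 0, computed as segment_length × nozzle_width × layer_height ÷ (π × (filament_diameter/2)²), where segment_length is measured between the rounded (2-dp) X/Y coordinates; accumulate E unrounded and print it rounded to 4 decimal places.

G0 X-16.35 Y23.35 Z17.80
G1 X0.00 Y0.00 E0.7149
G1 X16.38 Y11.47 E1.2165
G1 X9.79 Y20.89 E1.5048
G1 X14.29 Y24.05 E1.6427
G1 X4.25 Y38.38 E2.0815
G1 X-12.95 Y26.34 E2.6081
G1 X-12.66 Y25.93 E2.6207
G1 X-16.35 Y23.35 E2.7336

At z = 17.8 mm: the 20×28.5 cube contributes its full rectangle; the 21×17.5 cube at (4.5, 11.5) contributes its full rectangle; Combining (union): the regions partially overlap (shared area 263.50 mm²), so overlapping operands fuse into one piece — 1 connected region; (rotated 35° about Z; rotation is an isometry so areas/perimeters/island counts are preserved). The outline is a single polygon with 8 vertices. Extrusion per mm of travel: 0.8 × 0.2 / (π × 1.425²) = 0.025081. Accumulating E over each segment gives final E = 2.7336.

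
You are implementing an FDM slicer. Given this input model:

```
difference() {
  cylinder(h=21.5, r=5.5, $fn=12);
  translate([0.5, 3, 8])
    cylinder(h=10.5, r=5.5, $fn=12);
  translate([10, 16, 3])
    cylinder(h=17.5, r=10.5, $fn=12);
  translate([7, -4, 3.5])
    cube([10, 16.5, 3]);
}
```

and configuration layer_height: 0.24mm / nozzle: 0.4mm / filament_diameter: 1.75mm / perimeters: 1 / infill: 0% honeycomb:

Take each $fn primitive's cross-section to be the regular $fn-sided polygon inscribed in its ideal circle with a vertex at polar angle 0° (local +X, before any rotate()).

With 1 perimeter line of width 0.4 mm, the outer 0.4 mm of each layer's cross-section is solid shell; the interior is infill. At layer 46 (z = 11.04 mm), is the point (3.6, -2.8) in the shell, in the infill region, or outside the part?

infill

At z = 11.04 mm: the r=5.5 cylinder gives a regular 12-gon of circumradius 5.5 (constant along its height); the r=5.5 cylinder at (0.5, 3) gives a regular 12-gon of circumradius 5.5 (constant along its height); the r=10.5 cylinder at (10, 16) contributes a regular 12-gon of circumradius 10.5; the cube at (7, -4) does not reach this height (z outside [3.5, 6.5]); Subtracting the remaining from the first: starting from the r=5.5 cylinder, the r=5.5 cylinder at (0.5, 3) partially overlaps it — only the 58.49 mm² overlap (of its 90.75 mm²) is removed, clipping the outline; the r=10.5 cylinder at (10, 16) misses the remaining region (no effect) — 1 connected region. Overall, the cross-section is a single solid region. The nearest boundary edge runs (4.76, -2.75)→(2.75, -4.76); distance from the point to it = 0.79 mm. The point is inside the cross-section and 0.79 mm from the nearest boundary — more than the 0.4 mm shell width (1 × 0.4), so it's in the infill interior.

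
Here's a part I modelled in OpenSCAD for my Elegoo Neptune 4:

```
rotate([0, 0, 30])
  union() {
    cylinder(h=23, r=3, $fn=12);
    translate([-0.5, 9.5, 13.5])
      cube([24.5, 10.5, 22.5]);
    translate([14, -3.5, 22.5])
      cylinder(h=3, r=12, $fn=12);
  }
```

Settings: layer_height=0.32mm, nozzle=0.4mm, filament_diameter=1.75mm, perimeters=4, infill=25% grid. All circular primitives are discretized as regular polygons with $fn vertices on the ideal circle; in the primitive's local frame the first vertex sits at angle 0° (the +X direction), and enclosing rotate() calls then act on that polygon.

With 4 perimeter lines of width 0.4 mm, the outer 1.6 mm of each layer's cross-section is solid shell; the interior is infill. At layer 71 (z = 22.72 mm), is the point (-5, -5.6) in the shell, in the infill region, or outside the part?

outside

At z = 22.72 mm: the r=3 cylinder gives a regular 12-gon of circumradius 3 (constant along its height); the cube at (-0.5, 9.5) (footprint 24.5×10.5) is included at this height; the r=12 cylinder at (14, -3.5) gives a regular 12-gon of circumradius 12 (constant along its height); Combining (union): the regions partially overlap (shared area 0.10 mm²), so overlapping operands fuse into one piece — 2 connected regions; (whole slice rotated 30° about Z — lengths, areas and connectivity unchanged). Overall, the cross-section has 2 separate islands. Undo the 30° rotation: the query point maps to (-7.130, -2.350) in the un-rotated model frame. The nearest boundary edge runs (-2.60, -1.50)→(-3.00, 0.00); distance from the point to it = 4.60 mm. The point is not inside any of the regions above, so it lies outside the cross-section (4.60 mm from the nearest boundary).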